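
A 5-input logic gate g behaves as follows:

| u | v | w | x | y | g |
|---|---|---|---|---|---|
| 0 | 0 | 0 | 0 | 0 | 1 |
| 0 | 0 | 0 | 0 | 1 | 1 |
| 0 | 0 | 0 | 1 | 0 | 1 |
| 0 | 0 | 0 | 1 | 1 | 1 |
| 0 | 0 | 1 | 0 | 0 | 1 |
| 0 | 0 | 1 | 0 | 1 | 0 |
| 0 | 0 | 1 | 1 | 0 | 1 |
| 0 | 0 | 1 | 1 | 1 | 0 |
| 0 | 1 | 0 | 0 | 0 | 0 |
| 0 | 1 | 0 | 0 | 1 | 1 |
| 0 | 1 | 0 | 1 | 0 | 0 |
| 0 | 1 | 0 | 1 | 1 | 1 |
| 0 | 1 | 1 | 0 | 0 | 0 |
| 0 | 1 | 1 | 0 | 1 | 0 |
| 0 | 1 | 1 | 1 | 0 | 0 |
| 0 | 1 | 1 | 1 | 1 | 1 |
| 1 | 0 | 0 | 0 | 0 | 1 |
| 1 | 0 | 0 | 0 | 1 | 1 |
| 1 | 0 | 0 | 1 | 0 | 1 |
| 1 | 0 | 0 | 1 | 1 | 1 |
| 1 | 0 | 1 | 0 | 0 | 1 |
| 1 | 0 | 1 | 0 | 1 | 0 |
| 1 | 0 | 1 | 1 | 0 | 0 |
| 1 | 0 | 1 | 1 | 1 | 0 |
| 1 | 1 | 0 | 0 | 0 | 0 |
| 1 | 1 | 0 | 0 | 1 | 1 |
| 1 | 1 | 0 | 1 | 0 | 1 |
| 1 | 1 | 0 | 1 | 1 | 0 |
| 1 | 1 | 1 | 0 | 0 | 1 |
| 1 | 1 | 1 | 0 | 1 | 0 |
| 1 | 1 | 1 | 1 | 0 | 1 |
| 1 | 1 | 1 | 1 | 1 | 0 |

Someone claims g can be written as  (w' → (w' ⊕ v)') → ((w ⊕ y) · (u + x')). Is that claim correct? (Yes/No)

Test each input against both g and the formula:
  u=0, v=0, w=0, x=0, y=0: formula gives 1, g = 1 ✓
  u=0, v=0, w=0, x=0, y=1: formula gives 1, g = 1 ✓
  u=0, v=0, w=0, x=1, y=0: formula gives 1, g = 1 ✓
  u=0, v=0, w=0, x=1, y=1: formula gives 1, g = 1 ✓
  …
  u=0, v=0, w=1, x=1, y=0: formula gives 0, but g = 1 ✗
A single disagreement suffices: at (0,0,1,1,0) they differ, so the formula does not compute g.

No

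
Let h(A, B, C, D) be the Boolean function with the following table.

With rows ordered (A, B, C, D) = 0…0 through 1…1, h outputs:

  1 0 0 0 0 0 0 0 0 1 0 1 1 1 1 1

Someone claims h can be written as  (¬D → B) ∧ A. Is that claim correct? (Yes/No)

No

Check the formula against h row by row:
  A=0, B=0, C=0, D=0: formula gives 0, but h = 1 ✗
Since they disagree at (0,0,0,0), the expression is not a correct formula for h.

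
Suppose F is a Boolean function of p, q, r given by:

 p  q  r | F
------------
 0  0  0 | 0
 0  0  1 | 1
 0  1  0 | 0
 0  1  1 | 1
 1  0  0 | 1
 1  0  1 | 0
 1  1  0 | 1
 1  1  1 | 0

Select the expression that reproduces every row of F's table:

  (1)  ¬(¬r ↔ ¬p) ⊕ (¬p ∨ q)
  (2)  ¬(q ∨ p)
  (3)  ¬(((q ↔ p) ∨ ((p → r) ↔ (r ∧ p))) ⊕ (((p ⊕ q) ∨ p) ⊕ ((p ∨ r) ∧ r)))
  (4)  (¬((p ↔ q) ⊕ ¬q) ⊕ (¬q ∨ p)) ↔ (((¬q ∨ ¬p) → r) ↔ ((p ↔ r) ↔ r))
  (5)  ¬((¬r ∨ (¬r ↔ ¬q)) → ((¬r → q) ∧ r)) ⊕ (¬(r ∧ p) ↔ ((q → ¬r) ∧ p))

(1) fails at (0,0,0): the formula yields 1, F is 0.
(2) fails at (0,0,0): the formula yields 1, F is 0.
(4) fails at (0,1,0): the formula yields 1, F is 0.
(5) fails at (0,0,0): the formula yields 1, F is 0.
Only (3) survives; checking it on all 8 rows confirms it matches F.

3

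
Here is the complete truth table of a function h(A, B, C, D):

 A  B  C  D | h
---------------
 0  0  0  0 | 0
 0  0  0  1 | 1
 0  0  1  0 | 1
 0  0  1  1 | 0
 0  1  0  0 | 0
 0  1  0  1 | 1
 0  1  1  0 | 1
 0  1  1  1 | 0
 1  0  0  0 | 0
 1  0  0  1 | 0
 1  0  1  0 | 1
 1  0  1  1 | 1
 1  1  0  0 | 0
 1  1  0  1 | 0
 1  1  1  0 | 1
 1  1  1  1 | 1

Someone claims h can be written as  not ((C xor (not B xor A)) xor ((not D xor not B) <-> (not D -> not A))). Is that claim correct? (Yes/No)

Check the formula against h row by row:
  A=0, B=0, C=0, D=0: formula gives 0, h = 0 ✓
  A=0, B=0, C=0, D=1: formula gives 1, h = 1 ✓
  A=0, B=0, C=1, D=0: formula gives 1, h = 1 ✓
  A=0, B=0, C=1, D=1: formula gives 0, h = 0 ✓
  …and likewise for the remaining 12 rows.
Every row agrees, so the formula is equivalent.

Yes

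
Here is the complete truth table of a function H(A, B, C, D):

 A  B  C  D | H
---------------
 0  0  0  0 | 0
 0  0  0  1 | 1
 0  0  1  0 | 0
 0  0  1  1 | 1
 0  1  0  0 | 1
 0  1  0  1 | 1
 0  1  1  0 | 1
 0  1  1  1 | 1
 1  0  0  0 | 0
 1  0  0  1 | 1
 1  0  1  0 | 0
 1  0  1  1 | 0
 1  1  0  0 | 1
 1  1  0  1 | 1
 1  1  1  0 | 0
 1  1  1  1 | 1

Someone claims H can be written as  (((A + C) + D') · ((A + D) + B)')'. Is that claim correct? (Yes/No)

No

Test each input against both H and the formula:
  A=0, B=0, C=0, D=0: formula gives 0, H = 0 ✓
  A=0, B=0, C=0, D=1: formula gives 1, H = 1 ✓
  A=0, B=0, C=1, D=0: formula gives 0, H = 0 ✓
  A=0, B=0, C=1, D=1: formula gives 1, H = 1 ✓
  …
  A=1, B=0, C=0, D=0: formula gives 1, but H = 0 ✗
A single disagreement suffices: at (1,0,0,0) they differ, so the formula does not compute H.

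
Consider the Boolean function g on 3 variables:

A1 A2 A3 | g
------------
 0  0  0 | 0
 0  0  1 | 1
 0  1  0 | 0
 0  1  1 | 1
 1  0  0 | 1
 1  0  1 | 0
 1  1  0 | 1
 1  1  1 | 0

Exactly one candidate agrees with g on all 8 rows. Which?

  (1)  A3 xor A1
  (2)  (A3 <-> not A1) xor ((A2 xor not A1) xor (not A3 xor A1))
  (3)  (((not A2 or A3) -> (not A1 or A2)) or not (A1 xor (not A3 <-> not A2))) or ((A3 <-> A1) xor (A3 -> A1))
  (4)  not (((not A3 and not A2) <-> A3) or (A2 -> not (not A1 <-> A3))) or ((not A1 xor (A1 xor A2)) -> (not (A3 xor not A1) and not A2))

(2) disagrees with g on (0,0,1) (formula → 0, table → 1); rule it out.
(3) disagrees with g on (0,0,0) (formula → 1, table → 0); rule it out.
(4) disagrees with g on (0,1,0) (formula → 1, table → 0); rule it out.
Only (1) survives; checking it on all 8 rows confirms it matches g.

1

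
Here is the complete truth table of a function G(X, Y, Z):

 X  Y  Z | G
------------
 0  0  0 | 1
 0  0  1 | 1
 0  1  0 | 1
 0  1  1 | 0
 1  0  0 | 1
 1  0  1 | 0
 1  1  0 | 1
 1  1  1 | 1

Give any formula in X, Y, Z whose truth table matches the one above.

The 0-rows are (0,1,1), (1,0,1). Take each as a conjunction (¬X·Y·Z, X·¬Y·Z), form their disjunction, and complement — that gives a formula that is 1 everywhere G is.

G(X, Y, Z) = ¬(((¬X ∧ Y) ∧ Z) ∨ ((X ∧ ¬Y) ∧ Z))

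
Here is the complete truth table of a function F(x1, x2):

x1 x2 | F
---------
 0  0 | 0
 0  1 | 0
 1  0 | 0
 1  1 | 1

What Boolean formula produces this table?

The output is 1 only when every input is 1 — the AND of all inputs.

F(x1, x2) = x1 & x2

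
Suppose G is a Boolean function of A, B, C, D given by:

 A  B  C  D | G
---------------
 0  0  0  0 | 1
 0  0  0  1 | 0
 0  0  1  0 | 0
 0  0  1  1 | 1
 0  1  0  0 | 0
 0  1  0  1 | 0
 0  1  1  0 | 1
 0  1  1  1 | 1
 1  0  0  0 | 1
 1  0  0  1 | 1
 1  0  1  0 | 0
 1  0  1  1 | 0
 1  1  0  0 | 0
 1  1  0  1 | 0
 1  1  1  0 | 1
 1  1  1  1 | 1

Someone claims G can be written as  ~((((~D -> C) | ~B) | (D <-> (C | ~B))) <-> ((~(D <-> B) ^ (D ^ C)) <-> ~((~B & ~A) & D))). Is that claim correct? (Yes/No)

Check the formula against G row by row:
  A=0, B=0, C=0, D=0: formula gives 1, G = 1 ✓
  A=0, B=0, C=0, D=1: formula gives 0, G = 0 ✓
  A=0, B=0, C=1, D=0: formula gives 0, G = 0 ✓
  A=0, B=0, C=1, D=1: formula gives 1, G = 1 ✓
  … (the remaining 12 rows also agree.)
All 16 rows match — the expression computes G exactly.

Yes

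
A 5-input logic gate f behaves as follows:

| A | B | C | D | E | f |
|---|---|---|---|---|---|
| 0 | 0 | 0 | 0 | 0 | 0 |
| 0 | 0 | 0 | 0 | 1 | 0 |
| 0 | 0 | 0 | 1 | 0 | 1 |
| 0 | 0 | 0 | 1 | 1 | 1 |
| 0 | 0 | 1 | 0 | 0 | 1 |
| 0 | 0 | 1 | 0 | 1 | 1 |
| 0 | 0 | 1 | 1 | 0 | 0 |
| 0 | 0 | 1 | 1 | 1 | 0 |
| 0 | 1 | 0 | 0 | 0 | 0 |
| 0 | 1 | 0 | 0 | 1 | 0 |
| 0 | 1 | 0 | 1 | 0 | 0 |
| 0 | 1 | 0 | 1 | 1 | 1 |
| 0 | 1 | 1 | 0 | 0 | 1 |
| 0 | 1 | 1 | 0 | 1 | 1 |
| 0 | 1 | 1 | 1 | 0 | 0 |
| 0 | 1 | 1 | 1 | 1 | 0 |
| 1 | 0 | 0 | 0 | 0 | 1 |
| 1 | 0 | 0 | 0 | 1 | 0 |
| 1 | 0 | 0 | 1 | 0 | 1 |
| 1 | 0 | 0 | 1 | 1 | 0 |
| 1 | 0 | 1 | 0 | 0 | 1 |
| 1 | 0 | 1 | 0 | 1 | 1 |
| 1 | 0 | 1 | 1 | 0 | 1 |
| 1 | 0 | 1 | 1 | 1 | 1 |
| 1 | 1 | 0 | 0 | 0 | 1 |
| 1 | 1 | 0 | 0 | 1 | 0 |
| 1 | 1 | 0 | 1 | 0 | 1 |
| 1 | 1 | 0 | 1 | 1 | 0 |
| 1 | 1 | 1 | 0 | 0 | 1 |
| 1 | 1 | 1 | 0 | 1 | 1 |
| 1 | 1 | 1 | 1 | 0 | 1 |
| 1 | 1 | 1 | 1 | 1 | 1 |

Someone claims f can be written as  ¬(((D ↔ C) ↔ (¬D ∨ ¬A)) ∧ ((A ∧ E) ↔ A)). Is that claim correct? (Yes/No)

Evaluate ¬(((D ↔ C) ↔ (¬D ∨ ¬A)) ∧ ((A ∧ E) ↔ A)) on each row and compare to f:
  A=0, B=0, C=0, D=0, E=0: formula gives 0, f = 0 ✓
  A=0, B=0, C=0, D=0, E=1: formula gives 0, f = 0 ✓
  A=0, B=0, C=0, D=1, E=0: formula gives 1, f = 1 ✓
  A=0, B=0, C=0, D=1, E=1: formula gives 1, f = 1 ✓
  …
  A=0, B=1, C=0, D=1, E=0: formula gives 1, but f = 0 ✗
Row (0,1,0,1,0) is a counterexample, so the formula is not equivalent to f.

No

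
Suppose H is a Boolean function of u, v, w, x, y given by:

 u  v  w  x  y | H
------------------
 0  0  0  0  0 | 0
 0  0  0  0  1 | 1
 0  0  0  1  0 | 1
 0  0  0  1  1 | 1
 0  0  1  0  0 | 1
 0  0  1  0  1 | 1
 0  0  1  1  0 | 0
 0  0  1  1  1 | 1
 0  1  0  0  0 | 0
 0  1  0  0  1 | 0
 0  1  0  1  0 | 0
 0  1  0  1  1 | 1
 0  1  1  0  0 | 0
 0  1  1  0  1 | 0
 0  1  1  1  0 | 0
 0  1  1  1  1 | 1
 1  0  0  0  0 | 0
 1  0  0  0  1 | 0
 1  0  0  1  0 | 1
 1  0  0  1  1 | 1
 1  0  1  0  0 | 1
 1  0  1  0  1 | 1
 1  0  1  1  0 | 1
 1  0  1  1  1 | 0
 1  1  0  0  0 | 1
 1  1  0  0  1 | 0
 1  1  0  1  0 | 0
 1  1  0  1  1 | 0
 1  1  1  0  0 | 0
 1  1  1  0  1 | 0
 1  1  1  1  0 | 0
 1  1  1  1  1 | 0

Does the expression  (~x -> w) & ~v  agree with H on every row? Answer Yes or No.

No

Test each input against both H and the formula:
  u=0, v=0, w=0, x=0, y=0: formula gives 0, H = 0 ✓
  u=0, v=0, w=0, x=0, y=1: formula gives 0, but H = 1 ✗
Row (0,0,0,0,1) is a counterexample, so the formula is not equivalent to H.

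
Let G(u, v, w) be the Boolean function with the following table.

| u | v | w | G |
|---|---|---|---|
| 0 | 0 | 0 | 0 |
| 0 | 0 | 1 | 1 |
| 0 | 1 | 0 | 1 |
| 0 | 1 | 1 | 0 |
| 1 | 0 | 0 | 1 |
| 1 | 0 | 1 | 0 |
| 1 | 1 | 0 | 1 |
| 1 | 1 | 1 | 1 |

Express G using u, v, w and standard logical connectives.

G(u, v, w) = not ((((not u and not v) and not w) or ((not u and v) and w)) or ((u and not v) and w))

The 0-rows are (0,0,0), (0,1,1), (1,0,1). Take each as a conjunction (¬u·¬v·¬w, ¬u·v·w, u·¬v·w), form their disjunction, and complement — that gives a formula that is 1 everywhere G is.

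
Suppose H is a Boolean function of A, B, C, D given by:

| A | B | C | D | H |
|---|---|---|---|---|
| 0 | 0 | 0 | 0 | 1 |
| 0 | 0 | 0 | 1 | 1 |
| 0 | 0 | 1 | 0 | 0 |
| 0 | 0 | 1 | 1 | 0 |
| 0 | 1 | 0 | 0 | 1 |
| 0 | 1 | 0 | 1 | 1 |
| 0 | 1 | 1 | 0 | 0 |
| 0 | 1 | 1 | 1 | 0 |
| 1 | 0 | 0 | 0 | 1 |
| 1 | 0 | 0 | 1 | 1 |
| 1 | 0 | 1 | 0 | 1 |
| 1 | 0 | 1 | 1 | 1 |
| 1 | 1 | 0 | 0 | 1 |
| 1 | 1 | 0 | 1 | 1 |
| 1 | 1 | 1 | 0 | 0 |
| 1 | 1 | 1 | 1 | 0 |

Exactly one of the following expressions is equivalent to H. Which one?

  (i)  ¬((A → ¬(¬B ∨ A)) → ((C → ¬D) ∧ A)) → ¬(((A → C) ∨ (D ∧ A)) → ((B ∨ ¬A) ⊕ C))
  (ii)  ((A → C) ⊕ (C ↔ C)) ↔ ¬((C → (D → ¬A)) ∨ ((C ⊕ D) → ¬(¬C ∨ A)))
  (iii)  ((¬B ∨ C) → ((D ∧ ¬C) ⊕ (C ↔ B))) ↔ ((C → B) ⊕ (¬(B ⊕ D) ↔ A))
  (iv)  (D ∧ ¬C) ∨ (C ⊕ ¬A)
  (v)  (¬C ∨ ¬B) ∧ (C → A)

v

(i) fails at (0,0,0,0): the formula yields 0, H is 1.
(ii) fails at (0,0,1,0): the formula yields 1, H is 0.
(iii) fails at (0,0,1,0): the formula yields 1, H is 0.
(iv) fails at (1,0,0,0): the formula yields 0, H is 1.
Only (v) survives; checking it on all 16 rows confirms it matches H.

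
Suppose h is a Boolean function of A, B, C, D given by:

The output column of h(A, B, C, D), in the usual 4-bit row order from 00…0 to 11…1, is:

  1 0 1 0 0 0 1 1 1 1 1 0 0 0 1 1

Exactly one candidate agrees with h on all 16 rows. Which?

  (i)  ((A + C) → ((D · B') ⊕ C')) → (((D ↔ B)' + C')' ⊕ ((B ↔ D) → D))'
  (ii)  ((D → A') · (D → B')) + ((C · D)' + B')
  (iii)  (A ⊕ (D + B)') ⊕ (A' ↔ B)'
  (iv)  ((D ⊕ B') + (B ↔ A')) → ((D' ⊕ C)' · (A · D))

(ii): at (0,0,0,1) it gives 1, but h = 0 — eliminated.
(iii): at (0,0,0,0) it gives 0, but h = 1 — eliminated.
(iv): at (0,0,0,0) it gives 0, but h = 1 — eliminated.
Only (i) survives; checking it on all 16 rows confirms it matches h.

i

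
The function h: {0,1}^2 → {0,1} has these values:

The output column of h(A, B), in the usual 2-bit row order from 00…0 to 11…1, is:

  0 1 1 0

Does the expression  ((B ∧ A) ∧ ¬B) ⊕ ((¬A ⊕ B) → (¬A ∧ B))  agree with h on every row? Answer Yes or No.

Evaluate ((B ∧ A) ∧ ¬B) ⊕ ((¬A ⊕ B) → (¬A ∧ B)) on each row and compare to h:
  A=0, B=0: formula gives 0, h = 0 ✓
  A=0, B=1: formula gives 1, h = 1 ✓
  A=1, B=0: formula gives 1, h = 1 ✓
  A=1, B=1: formula gives 0, h = 0 ✓
Every row agrees, so the formula is equivalent.

Yes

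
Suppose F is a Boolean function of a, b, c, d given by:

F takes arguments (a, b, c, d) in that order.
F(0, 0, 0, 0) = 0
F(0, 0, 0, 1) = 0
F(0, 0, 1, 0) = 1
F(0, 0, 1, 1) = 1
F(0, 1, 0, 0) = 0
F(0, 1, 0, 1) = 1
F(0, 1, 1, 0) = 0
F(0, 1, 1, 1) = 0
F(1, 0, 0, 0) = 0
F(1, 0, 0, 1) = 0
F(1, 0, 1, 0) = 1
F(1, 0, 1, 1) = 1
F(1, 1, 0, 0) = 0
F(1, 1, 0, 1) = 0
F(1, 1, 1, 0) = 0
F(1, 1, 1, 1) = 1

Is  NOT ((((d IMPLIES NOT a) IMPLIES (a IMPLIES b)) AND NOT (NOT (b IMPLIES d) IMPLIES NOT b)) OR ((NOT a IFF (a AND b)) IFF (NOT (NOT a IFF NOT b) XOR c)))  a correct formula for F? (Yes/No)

Check the formula against F row by row:
  a=0, b=0, c=0, d=0: formula gives 0, F = 0 ✓
  a=0, b=0, c=0, d=1: formula gives 0, F = 0 ✓
  a=0, b=0, c=1, d=0: formula gives 1, F = 1 ✓
  a=0, b=0, c=1, d=1: formula gives 1, F = 1 ✓
  …and likewise for the remaining 12 rows.
No disagreement on any input; they are logically equivalent.

Yes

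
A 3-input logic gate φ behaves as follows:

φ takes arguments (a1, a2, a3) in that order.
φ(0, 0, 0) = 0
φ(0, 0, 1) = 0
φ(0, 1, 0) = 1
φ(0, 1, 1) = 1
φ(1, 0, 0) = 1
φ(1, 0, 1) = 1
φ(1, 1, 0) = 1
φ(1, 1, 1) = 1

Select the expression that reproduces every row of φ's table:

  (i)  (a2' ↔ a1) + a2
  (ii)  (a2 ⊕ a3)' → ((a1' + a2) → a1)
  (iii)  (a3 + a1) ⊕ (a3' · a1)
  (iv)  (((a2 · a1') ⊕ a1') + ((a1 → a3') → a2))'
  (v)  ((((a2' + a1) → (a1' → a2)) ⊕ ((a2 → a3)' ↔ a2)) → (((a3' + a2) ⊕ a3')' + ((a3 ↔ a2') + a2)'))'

i

(ii): at (0,0,1) it gives 1, but φ = 0 — eliminated.
(iii): at (0,0,1) it gives 1, but φ = 0 — eliminated.
(iv): at (0,1,0) it gives 0, but φ = 1 — eliminated.
(v): at (0,1,0) it gives 0, but φ = 1 — eliminated.
Only (i) survives; checking it on all 8 rows confirms it matches φ.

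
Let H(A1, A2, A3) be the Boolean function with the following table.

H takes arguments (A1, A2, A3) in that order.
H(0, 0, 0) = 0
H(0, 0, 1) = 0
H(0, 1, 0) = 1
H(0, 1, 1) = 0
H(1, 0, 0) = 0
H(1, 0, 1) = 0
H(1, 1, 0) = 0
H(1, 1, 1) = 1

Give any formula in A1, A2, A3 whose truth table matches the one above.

H=1 on 2 inputs: (0,1,0), (1,1,1). Reading each as a conjunction of literals (¬A1·A2·¬A3, A1·A2·A3) and taking the OR gives the canonical DNF.

H(A1, A2, A3) = ((~A1 & A2) & ~A3) | ((A1 & A2) & A3)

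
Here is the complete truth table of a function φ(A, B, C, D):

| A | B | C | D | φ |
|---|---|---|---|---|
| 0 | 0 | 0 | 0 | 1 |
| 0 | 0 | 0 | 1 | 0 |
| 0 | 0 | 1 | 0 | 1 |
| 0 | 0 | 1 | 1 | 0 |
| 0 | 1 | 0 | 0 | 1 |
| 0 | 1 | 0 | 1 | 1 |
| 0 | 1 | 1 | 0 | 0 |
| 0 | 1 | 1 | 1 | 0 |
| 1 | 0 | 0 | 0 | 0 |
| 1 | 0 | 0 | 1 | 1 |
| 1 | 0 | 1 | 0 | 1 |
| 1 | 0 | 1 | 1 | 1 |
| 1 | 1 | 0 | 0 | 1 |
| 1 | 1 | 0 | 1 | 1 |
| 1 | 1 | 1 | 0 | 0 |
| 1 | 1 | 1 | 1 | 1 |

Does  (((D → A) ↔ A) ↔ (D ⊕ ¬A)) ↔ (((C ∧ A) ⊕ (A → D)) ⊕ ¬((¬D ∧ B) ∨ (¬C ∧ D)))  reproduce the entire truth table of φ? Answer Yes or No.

Test each input against both φ and the formula:
  A=0, B=0, C=0, D=0: formula gives 1, φ = 1 ✓
  A=0, B=0, C=0, D=1: formula gives 0, φ = 0 ✓
  A=0, B=0, C=1, D=0: formula gives 1, φ = 1 ✓
  A=0, B=0, C=1, D=1: formula gives 1, but φ = 0 ✗
A single disagreement suffices: at (0,0,1,1) they differ, so the formula does not compute φ.

No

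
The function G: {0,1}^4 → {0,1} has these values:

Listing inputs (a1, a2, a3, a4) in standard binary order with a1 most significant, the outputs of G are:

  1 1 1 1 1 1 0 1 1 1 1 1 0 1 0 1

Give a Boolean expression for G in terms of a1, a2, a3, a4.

G(a1, a2, a3, a4) = (((((a1' · a2) · a3) · a4') + (((a1 · a2) · a3') · a4')) + (((a1 · a2) · a3) · a4'))'

G is 0 on only 3 rows — (0,1,1,0), (1,1,0,0), (1,1,1,0). Writing each as a minterm (¬a1·a2·a3·¬a4, a1·a2·¬a3·¬a4, a1·a2·a3·¬a4) and OR-ing them characterizes exactly where G=0, so G is the negation of that disjunction.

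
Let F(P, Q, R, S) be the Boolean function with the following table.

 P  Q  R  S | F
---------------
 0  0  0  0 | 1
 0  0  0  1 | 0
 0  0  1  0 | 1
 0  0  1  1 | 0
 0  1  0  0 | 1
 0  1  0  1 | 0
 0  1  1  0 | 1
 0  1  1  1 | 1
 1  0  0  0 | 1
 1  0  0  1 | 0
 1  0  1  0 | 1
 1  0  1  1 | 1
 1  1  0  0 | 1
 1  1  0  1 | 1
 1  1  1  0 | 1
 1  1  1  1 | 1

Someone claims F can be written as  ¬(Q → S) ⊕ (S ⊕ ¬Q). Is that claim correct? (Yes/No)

Check the formula against F row by row:
  P=0, Q=0, R=0, S=0: formula gives 1, F = 1 ✓
  P=0, Q=0, R=0, S=1: formula gives 0, F = 0 ✓
  P=0, Q=0, R=1, S=0: formula gives 1, F = 1 ✓
  P=0, Q=0, R=1, S=1: formula gives 0, F = 0 ✓
  …
  P=0, Q=1, R=0, S=1: formula gives 1, but F = 0 ✗
Row (0,1,0,1) is a counterexample, so the formula is not equivalent to F.

No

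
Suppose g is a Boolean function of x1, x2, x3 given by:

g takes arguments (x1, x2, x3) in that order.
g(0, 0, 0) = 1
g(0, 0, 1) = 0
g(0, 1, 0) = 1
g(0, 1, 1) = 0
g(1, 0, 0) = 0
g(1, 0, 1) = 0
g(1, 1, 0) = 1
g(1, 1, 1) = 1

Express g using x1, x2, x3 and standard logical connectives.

g(x1, x2, x3) = ((((x1' · x2') · x3') + ((x1' · x2) · x3')) + ((x1 · x2) · x3')) + ((x1 · x2) · x3)

g=1 on 4 inputs: (0,0,0), (0,1,0), (1,1,0), (1,1,1). Reading each as a conjunction of literals (¬x1·¬x2·¬x3, ¬x1·x2·¬x3, x1·x2·¬x3, x1·x2·x3) and taking the OR gives the canonical DNF.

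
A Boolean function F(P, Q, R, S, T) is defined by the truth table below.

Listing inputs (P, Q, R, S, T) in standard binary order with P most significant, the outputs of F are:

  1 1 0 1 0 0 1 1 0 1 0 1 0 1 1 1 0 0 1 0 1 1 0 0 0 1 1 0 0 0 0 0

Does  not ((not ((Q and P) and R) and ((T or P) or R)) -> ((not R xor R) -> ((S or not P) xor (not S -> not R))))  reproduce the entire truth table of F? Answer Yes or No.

Evaluate not ((not ((Q and P) and R) and ((T or P) or R)) -> ((not R xor R) -> ((S or not P) xor (not S -> not R)))) on each row and compare to F:
  P=0, Q=0, R=0, S=0, T=0: formula gives 0, but F = 1 ✗
Row (0,0,0,0,0) is a counterexample, so the formula is not equivalent to F.

No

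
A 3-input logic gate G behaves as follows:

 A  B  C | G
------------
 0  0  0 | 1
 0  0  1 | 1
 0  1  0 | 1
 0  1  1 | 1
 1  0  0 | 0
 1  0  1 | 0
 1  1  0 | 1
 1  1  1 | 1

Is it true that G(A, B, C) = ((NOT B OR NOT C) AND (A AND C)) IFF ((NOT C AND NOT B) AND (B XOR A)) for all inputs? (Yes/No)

Yes

Test each input against both G and the formula:
  A=0, B=0, C=0: formula gives 1, G = 1 ✓
  A=0, B=0, C=1: formula gives 1, G = 1 ✓
  A=0, B=1, C=0: formula gives 1, G = 1 ✓
  A=0, B=1, C=1: formula gives 1, G = 1 ✓
  A=1, B=0, C=0: formula gives 0, G = 0 ✓
  …and likewise for the remaining 3 rows.
Every row agrees, so the formula is equivalent.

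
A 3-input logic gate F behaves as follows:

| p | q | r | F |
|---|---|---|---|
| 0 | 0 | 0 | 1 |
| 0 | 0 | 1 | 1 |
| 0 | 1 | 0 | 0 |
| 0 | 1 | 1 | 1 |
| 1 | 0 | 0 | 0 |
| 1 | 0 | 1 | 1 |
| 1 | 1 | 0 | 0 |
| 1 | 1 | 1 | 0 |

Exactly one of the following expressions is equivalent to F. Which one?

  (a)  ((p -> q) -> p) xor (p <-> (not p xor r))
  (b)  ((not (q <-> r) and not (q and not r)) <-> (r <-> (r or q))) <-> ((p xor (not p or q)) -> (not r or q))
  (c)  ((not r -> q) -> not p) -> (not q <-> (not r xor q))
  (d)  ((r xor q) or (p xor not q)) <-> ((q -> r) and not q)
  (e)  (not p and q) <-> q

(a) disagrees with F on (0,0,0) (formula → 0, table → 1); rule it out.
(b) disagrees with F on (0,0,0) (formula → 0, table → 1); rule it out.
(c) disagrees with F on (0,0,1) (formula → 0, table → 1); rule it out.
(e) disagrees with F on (0,1,0) (formula → 1, table → 0); rule it out.
Only (d) survives; checking it on all 8 rows confirms it matches F.

d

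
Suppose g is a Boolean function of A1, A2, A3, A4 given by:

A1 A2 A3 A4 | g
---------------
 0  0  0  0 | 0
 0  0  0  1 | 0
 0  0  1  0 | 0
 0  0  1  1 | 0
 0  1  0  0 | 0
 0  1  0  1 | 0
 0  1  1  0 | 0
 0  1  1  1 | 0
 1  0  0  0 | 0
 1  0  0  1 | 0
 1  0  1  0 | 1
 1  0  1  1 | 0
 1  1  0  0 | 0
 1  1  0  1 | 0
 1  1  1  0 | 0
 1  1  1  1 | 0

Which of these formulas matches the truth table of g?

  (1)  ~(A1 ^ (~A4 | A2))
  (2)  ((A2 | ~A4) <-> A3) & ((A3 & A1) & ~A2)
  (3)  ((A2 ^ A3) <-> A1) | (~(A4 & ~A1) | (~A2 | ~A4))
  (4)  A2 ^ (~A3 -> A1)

2

(1): at (0,0,0,1) it gives 1, but g = 0 — eliminated.
(3): at (0,0,0,0) it gives 1, but g = 0 — eliminated.
(4): at (0,0,1,0) it gives 1, but g = 0 — eliminated.
Only (2) survives; checking it on all 16 rows confirms it matches g.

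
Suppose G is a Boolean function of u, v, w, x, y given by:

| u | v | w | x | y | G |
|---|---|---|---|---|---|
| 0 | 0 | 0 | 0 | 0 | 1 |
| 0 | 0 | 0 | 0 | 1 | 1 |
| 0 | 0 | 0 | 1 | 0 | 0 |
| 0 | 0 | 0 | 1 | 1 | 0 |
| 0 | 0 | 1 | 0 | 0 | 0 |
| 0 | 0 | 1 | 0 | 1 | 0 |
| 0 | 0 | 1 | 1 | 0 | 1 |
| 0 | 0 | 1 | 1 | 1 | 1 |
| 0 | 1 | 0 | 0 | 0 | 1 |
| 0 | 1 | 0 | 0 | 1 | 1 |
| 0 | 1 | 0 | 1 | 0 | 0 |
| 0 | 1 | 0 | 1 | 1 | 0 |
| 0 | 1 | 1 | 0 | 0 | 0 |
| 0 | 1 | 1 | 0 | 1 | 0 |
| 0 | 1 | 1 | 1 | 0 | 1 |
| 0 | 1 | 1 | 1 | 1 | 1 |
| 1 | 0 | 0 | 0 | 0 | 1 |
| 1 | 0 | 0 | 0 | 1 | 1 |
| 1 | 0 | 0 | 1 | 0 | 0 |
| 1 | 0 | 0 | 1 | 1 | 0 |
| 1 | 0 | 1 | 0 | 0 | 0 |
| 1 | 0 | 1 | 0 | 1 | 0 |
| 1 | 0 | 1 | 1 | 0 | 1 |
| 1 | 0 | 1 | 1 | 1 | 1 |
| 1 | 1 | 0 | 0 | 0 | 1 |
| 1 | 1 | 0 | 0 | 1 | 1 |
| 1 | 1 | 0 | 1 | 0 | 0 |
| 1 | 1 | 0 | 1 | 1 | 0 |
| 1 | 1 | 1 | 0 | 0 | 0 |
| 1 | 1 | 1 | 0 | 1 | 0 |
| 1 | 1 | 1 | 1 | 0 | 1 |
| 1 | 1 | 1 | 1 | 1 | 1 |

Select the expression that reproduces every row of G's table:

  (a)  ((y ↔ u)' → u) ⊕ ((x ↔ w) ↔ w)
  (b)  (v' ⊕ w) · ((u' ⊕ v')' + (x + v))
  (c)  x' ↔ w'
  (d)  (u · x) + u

c

(a) disagrees with G on (0,0,0,0,1) (formula → 0, table → 1); rule it out.
(b) disagrees with G on (0,0,0,1,0) (formula → 1, table → 0); rule it out.
(d) disagrees with G on (0,0,0,0,0) (formula → 0, table → 1); rule it out.
That leaves (c). Evaluating it on every row reproduces the table of G exactly.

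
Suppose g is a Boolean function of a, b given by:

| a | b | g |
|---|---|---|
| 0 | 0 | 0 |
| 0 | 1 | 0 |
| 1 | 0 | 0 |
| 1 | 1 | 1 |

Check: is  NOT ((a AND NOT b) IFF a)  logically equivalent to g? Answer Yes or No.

Yes

Check the formula against g row by row:
  a=0, b=0: formula gives 0, g = 0 ✓
  a=0, b=1: formula gives 0, g = 0 ✓
  a=1, b=0: formula gives 0, g = 0 ✓
  a=1, b=1: formula gives 1, g = 1 ✓
All 4 rows match — the expression computes g exactly.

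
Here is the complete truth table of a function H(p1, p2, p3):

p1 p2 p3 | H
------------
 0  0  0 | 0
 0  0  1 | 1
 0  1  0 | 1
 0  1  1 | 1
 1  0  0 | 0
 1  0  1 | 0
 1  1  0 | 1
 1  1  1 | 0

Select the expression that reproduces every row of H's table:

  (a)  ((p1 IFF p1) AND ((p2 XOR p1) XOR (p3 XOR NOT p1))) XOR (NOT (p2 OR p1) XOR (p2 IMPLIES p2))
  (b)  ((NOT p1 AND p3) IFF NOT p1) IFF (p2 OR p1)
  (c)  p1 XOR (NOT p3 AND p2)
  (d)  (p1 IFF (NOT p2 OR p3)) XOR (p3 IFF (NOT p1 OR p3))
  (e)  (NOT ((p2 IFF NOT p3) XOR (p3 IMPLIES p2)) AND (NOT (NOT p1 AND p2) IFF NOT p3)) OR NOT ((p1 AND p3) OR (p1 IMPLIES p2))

(a) disagrees with H on (0,0,0) (formula → 1, table → 0); rule it out.
(b) disagrees with H on (0,0,0) (formula → 1, table → 0); rule it out.
(c) disagrees with H on (0,0,1) (formula → 0, table → 1); rule it out.
(e) disagrees with H on (0,0,1) (formula → 0, table → 1); rule it out.
(d) is the remaining candidate, and it agrees with H on all 8 inputs.

d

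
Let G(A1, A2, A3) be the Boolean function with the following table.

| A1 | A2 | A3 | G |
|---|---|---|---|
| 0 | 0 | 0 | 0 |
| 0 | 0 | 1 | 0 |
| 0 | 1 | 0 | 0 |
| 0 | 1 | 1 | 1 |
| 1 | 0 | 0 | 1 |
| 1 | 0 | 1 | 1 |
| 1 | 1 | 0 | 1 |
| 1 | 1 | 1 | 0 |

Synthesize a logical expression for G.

G(A1, A2, A3) = ((((A1' · A2) · A3) + ((A1 · A2') · A3')) + ((A1 · A2') · A3)) + ((A1 · A2) · A3')

G=1 on 4 inputs: (0,1,1), (1,0,0), (1,0,1), (1,1,0). Reading each as a conjunction of literals (¬A1·A2·A3, A1·¬A2·¬A3, A1·¬A2·A3, A1·A2·¬A3) and taking the OR gives the canonical DNF.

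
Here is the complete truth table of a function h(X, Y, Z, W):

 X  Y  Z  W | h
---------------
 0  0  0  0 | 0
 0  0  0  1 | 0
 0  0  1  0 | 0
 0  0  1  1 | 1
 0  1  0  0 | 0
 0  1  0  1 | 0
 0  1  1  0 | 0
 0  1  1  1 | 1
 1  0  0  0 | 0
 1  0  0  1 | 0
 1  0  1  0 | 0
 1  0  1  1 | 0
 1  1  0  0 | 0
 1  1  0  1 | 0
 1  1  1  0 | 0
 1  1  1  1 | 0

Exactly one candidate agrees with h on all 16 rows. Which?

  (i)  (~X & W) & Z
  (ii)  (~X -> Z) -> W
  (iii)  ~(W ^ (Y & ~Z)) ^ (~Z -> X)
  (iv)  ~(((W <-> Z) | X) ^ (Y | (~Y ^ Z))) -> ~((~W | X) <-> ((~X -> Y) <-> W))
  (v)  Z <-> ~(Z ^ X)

(ii) fails at (0,0,0,0): the formula yields 1, h is 0.
(iii) fails at (0,0,0,0): the formula yields 1, h is 0.
(iv) fails at (0,0,0,1): the formula yields 1, h is 0.
(v) fails at (0,0,1,1): the formula yields 0, h is 1.
That leaves (i). Evaluating it on every row reproduces the table of h exactly.

i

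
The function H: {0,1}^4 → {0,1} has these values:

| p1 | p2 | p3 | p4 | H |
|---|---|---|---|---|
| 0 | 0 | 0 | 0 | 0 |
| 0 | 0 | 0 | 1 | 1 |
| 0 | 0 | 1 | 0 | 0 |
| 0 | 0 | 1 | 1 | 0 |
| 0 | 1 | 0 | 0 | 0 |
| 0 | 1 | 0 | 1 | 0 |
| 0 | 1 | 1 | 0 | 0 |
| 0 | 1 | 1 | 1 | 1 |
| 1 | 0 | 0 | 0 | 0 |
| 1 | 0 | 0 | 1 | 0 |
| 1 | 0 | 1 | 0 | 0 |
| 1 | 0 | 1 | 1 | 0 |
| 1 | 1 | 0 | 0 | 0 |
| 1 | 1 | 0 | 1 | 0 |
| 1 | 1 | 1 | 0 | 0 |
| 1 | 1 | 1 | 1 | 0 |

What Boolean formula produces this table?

H=1 on 2 inputs: (0,0,0,1), (0,1,1,1). Reading each as a conjunction of literals (¬p1·¬p2·¬p3·p4, ¬p1·p2·p3·p4) and taking the OR gives the canonical DNF.

H(p1, p2, p3, p4) = (((not p1 and not p2) and not p3) and p4) or (((not p1 and p2) and p3) and p4)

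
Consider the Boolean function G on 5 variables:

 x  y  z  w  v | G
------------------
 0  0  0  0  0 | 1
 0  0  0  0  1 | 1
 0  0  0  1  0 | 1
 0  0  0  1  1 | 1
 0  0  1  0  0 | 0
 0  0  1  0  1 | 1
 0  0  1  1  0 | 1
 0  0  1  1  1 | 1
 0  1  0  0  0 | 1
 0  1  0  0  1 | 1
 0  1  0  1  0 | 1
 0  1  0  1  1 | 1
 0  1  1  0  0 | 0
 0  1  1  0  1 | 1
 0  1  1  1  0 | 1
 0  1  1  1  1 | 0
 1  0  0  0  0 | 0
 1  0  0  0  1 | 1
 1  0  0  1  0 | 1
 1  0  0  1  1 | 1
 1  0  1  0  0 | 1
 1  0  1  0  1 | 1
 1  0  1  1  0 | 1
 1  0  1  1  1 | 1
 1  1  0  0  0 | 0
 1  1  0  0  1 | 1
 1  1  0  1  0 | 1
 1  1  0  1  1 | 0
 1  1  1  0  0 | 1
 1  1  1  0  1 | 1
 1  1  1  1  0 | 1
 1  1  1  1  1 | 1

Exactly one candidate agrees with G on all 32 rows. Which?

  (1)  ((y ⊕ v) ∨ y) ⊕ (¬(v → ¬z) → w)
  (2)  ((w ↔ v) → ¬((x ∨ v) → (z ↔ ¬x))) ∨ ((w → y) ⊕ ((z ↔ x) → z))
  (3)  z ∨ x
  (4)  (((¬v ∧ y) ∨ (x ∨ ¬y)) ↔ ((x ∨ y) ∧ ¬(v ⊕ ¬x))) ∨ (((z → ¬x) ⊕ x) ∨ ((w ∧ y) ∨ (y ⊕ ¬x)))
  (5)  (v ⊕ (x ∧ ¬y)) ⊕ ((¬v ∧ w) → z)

(1) fails at (0,0,0,0,1): the formula yields 0, G is 1.
(3) fails at (0,0,0,0,0): the formula yields 0, G is 1.
(4) fails at (0,0,1,0,0): the formula yields 1, G is 0.
(5) fails at (0,0,0,0,1): the formula yields 0, G is 1.
(2) is the remaining candidate, and it agrees with G on all 32 inputs.

2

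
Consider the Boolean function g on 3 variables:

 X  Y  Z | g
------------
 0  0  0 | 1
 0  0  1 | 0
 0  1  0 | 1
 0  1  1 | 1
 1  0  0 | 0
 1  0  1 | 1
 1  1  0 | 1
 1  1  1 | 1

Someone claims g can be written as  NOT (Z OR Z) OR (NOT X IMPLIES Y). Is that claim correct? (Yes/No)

No

Test each input against both g and the formula:
  X=0, Y=0, Z=0: formula gives 1, g = 1 ✓
  X=0, Y=0, Z=1: formula gives 0, g = 0 ✓
  X=0, Y=1, Z=0: formula gives 1, g = 1 ✓
  X=0, Y=1, Z=1: formula gives 1, g = 1 ✓
  X=1, Y=0, Z=0: formula gives 1, but g = 0 ✗
Row (1,0,0) is a counterexample, so the formula is not equivalent to g.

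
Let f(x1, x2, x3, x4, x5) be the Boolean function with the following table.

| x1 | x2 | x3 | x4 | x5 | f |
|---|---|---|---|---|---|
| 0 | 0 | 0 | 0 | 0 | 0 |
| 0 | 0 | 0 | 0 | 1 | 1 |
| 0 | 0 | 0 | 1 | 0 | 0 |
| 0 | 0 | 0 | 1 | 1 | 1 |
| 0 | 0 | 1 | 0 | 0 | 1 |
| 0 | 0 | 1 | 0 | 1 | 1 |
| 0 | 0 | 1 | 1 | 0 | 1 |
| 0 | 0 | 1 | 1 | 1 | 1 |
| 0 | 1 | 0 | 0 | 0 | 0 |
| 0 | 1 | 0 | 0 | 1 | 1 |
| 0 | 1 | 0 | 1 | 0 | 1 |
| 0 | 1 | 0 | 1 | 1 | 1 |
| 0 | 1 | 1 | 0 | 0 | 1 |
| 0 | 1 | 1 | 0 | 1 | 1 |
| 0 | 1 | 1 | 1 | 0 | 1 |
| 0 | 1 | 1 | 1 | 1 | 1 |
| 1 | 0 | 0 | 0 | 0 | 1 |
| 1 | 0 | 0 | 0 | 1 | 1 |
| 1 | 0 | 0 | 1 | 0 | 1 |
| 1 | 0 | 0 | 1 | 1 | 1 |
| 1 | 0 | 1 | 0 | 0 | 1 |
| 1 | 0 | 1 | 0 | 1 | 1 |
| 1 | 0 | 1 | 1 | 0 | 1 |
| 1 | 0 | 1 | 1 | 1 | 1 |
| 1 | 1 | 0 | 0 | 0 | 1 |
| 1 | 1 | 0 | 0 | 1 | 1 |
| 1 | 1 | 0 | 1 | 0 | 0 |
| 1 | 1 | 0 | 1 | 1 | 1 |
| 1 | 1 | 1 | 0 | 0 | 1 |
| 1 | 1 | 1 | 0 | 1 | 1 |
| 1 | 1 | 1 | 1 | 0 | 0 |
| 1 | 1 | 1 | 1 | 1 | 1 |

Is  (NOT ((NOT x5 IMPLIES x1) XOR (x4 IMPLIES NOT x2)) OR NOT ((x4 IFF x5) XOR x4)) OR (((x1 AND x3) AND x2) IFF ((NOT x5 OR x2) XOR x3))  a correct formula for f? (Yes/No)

Yes

Evaluate (NOT ((NOT x5 IMPLIES x1) XOR (x4 IMPLIES NOT x2)) OR NOT ((x4 IFF x5) XOR x4)) OR (((x1 AND x3) AND x2) IFF ((NOT x5 OR x2) XOR x3)) on each row and compare to f:
  x1=0, x2=0, x3=0, x4=0, x5=0: formula gives 0, f = 0 ✓
  x1=0, x2=0, x3=0, x4=0, x5=1: formula gives 1, f = 1 ✓
  x1=0, x2=0, x3=0, x4=1, x5=0: formula gives 0, f = 0 ✓
  x1=0, x2=0, x3=0, x4=1, x5=1: formula gives 1, f = 1 ✓
  … (the remaining 28 rows also agree.)
No disagreement on any input; they are logically equivalent.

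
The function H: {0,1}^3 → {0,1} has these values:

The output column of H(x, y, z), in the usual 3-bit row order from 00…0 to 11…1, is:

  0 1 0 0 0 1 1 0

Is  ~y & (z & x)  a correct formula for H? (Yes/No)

Evaluate ~y & (z & x) on each row and compare to H:
  x=0, y=0, z=0: formula gives 0, H = 0 ✓
  x=0, y=0, z=1: formula gives 0, but H = 1 ✗
Row (0,0,1) is a counterexample, so the formula is not equivalent to H.

No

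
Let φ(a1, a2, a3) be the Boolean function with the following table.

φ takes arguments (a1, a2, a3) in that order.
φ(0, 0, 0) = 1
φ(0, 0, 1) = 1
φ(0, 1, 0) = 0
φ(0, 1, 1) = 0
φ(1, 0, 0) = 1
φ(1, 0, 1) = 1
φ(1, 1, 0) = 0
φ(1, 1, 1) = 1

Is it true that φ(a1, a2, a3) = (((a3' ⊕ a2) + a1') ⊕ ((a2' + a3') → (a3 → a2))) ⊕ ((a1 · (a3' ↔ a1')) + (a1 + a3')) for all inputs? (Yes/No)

Evaluate (((a3' ⊕ a2) + a1') ⊕ ((a2' + a3') → (a3 → a2))) ⊕ ((a1 · (a3' ↔ a1')) + (a1 + a3')) on each row and compare to φ:
  a1=0, a2=0, a3=0: formula gives 1, φ = 1 ✓
  a1=0, a2=0, a3=1: formula gives 1, φ = 1 ✓
  a1=0, a2=1, a3=0: formula gives 1, but φ = 0 ✗
A single disagreement suffices: at (0,1,0) they differ, so the formula does not compute φ.

No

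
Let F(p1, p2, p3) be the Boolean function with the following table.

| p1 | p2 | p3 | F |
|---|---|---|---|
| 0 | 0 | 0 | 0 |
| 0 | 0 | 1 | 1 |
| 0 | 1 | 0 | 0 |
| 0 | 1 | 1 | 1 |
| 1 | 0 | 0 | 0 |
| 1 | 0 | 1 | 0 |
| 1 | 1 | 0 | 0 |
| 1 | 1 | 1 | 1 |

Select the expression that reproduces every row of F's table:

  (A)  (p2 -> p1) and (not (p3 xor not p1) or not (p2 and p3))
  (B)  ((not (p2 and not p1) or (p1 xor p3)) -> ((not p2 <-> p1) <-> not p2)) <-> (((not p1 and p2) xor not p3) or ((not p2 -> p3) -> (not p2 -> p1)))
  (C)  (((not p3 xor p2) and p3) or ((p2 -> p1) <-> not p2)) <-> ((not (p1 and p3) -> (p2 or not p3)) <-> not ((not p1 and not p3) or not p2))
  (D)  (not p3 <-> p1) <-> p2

(A) disagrees with F on (0,0,0) (formula → 1, table → 0); rule it out.
(B) disagrees with F on (0,1,0) (formula → 1, table → 0); rule it out.
(D) disagrees with F on (0,0,0) (formula → 1, table → 0); rule it out.
Only (C) survives; checking it on all 8 rows confirms it matches F.

C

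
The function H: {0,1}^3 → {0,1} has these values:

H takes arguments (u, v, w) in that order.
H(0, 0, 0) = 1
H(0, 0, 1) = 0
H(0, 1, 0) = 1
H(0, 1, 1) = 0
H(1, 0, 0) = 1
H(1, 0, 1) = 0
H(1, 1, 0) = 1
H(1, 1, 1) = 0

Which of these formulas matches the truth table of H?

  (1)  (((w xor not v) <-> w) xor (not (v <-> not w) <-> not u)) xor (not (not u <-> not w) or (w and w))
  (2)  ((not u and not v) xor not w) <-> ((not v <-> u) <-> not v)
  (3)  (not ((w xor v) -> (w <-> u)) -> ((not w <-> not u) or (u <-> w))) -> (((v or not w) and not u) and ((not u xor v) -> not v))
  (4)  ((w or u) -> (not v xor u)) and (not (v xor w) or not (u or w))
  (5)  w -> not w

(1) disagrees with H on (0,0,1) (formula → 1, table → 0); rule it out.
(2) disagrees with H on (0,1,0) (formula → 0, table → 1); rule it out.
(3) disagrees with H on (0,0,1) (formula → 1, table → 0); rule it out.
(4) disagrees with H on (1,0,0) (formula → 0, table → 1); rule it out.
That leaves (5). Evaluating it on every row reproduces the table of H exactly.

5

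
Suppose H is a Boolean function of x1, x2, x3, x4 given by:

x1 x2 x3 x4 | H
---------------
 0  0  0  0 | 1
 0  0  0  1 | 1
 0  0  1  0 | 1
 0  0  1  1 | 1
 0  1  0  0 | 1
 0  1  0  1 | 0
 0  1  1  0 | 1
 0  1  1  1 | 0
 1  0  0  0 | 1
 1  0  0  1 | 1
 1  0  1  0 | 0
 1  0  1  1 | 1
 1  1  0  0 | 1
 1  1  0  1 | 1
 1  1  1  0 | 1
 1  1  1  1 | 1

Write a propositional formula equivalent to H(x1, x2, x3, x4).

H(x1, x2, x3, x4) = ~(((((~x1 & x2) & ~x3) & x4) | (((~x1 & x2) & x3) & x4)) | (((x1 & ~x2) & x3) & ~x4))

H is 0 on only 3 rows — (0,1,0,1), (0,1,1,1), (1,0,1,0). Writing each as a minterm (¬x1·x2·¬x3·x4, ¬x1·x2·x3·x4, x1·¬x2·x3·¬x4) and OR-ing them characterizes exactly where H=0, so H is the negation of that disjunction.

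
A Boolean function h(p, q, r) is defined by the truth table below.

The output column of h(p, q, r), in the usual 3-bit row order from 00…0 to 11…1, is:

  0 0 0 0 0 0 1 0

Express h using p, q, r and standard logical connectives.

h is 1 on exactly one input, (1,1,0), whose minterm is p·q·¬r. So h is just that conjunction.

h(p, q, r) = (p & q) & ~r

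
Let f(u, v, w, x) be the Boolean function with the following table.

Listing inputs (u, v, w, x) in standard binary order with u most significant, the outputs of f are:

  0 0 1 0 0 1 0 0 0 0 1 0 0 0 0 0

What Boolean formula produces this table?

f(u, v, w, x) = ((((NOT u AND NOT v) AND w) AND NOT x) OR (((NOT u AND v) AND NOT w) AND x)) OR (((u AND NOT v) AND w) AND NOT x)

The 1-rows are (0,0,1,0), (0,1,0,1), (1,0,1,0). Each contributes one minterm — ¬u·¬v·w·¬x; ¬u·v·¬w·x; u·¬v·w·¬x — and their disjunction is a sum-of-products form of f.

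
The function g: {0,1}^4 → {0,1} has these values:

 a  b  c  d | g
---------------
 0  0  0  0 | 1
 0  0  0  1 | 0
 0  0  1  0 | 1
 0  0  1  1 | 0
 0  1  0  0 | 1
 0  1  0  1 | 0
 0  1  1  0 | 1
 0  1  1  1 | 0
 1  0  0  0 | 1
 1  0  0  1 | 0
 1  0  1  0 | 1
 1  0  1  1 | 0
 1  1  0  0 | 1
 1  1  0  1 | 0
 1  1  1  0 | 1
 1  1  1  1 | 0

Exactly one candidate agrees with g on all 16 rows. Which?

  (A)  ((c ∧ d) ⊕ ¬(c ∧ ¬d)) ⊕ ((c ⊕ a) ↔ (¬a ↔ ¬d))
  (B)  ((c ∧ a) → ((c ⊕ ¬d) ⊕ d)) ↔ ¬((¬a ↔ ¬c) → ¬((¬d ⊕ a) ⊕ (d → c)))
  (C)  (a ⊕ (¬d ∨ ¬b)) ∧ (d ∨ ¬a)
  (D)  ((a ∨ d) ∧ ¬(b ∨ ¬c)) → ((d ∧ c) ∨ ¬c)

A

(B): at (0,0,0,0) it gives 0, but g = 1 — eliminated.
(C): at (0,0,0,1) it gives 1, but g = 0 — eliminated.
(D): at (0,0,0,1) it gives 1, but g = 0 — eliminated.
Only (A) survives; checking it on all 16 rows confirms it matches g.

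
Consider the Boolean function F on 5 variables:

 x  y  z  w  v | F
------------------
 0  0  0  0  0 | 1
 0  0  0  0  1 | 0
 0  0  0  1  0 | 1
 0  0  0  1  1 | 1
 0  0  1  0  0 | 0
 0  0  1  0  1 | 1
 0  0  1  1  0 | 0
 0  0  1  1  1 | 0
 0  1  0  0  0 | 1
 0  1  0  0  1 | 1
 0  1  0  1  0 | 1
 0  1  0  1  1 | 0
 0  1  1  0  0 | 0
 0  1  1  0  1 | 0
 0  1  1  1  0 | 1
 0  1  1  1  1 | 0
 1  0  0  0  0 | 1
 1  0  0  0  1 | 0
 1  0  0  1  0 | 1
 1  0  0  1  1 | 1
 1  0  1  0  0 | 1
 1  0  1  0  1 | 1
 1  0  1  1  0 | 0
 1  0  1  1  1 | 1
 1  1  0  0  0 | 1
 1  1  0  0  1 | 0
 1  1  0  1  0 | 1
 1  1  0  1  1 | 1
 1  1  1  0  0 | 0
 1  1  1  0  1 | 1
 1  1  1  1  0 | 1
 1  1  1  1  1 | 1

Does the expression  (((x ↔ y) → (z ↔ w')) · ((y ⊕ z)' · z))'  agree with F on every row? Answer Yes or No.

Check the formula against F row by row:
  x=0, y=0, z=0, w=0, v=0: formula gives 1, F = 1 ✓
  x=0, y=0, z=0, w=0, v=1: formula gives 1, but F = 0 ✗
Since they disagree at (0,0,0,0,1), the expression is not a correct formula for F.

No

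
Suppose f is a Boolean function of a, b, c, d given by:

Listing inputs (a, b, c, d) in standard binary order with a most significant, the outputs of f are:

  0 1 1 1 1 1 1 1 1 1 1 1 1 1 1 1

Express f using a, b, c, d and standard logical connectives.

The output is 1 whenever at least one input is 1 — the OR of all inputs.

f(a, b, c, d) = ((a ∨ b) ∨ c) ∨ d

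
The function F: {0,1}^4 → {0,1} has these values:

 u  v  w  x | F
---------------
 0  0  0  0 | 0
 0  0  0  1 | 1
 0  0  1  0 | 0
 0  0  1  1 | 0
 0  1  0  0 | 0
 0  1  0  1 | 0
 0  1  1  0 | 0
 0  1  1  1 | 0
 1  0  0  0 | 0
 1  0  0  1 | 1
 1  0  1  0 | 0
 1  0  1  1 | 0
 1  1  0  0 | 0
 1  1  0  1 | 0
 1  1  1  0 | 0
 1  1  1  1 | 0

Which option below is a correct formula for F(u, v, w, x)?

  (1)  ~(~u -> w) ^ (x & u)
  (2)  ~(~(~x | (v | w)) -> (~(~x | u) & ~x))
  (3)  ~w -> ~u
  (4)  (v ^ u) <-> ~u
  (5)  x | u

(1) disagrees with F on (0,0,0,0) (formula → 1, table → 0); rule it out.
(3) disagrees with F on (0,0,0,0) (formula → 1, table → 0); rule it out.
(4) disagrees with F on (0,0,0,1) (formula → 0, table → 1); rule it out.
(5) disagrees with F on (0,0,1,1) (formula → 1, table → 0); rule it out.
Only (2) survives; checking it on all 16 rows confirms it matches F.

2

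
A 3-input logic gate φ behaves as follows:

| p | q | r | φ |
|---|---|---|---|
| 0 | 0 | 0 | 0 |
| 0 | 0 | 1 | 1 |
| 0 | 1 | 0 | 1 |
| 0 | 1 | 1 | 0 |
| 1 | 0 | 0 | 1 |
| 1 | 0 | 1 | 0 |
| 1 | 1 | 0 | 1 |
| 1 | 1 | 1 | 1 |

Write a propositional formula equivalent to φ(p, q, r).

φ(p, q, r) = ¬((((¬p ∧ ¬q) ∧ ¬r) ∨ ((¬p ∧ q) ∧ r)) ∨ ((p ∧ ¬q) ∧ r))

The 0-rows are (0,0,0), (0,1,1), (1,0,1). Take each as a conjunction (¬p·¬q·¬r, ¬p·q·r, p·¬q·r), form their disjunction, and complement — that gives a formula that is 1 everywhere φ is.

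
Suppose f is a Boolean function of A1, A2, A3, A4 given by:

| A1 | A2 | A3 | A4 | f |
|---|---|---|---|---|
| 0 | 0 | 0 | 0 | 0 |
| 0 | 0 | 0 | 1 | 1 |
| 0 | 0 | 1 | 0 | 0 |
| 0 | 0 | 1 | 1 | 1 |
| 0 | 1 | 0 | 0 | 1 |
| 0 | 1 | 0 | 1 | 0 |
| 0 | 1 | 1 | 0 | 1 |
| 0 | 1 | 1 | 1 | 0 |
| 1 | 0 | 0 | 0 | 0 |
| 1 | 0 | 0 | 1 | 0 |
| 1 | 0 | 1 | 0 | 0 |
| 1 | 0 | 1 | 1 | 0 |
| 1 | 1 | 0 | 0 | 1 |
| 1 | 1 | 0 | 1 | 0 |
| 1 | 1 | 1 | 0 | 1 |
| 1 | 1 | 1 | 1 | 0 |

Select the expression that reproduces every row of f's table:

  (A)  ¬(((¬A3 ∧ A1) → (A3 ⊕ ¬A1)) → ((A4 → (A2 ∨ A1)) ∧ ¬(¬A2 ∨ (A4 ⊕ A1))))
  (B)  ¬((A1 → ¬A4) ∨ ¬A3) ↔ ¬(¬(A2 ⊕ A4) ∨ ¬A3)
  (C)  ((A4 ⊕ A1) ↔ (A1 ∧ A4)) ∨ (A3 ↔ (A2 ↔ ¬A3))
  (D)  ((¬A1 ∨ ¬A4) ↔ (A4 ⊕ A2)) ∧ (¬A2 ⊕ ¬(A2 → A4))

D

(A) fails at (0,0,0,0): the formula yields 1, f is 0.
(B) fails at (0,0,0,0): the formula yields 1, f is 0.
(C) fails at (0,0,0,0): the formula yields 1, f is 0.
That leaves (D). Evaluating it on every row reproduces the table of f exactly.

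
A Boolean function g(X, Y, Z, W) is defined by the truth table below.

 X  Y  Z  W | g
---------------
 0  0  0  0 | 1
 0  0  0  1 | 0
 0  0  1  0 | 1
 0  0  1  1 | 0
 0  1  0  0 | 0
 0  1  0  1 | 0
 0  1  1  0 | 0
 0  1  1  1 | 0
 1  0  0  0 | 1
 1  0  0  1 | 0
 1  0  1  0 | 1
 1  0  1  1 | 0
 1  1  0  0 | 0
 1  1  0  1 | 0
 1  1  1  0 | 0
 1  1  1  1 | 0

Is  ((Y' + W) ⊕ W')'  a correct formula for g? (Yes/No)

Yes

Check the formula against g row by row:
  X=0, Y=0, Z=0, W=0: formula gives 1, g = 1 ✓
  X=0, Y=0, Z=0, W=1: formula gives 0, g = 0 ✓
  X=0, Y=0, Z=1, W=0: formula gives 1, g = 1 ✓
  X=0, Y=0, Z=1, W=1: formula gives 0, g = 0 ✓
  … (the remaining 12 rows also agree.)
No disagreement on any input; they are logically equivalent.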